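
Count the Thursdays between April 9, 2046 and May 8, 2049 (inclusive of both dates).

161 Thursdays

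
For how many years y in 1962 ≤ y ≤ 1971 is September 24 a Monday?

Day of week of September 24 in each year:
1962: Mon ✓, 1963: Tue, 1964: Thu, 1965: Fri, 1966: Sat, 1967: Sun, 1968: Tue, 1969: Wed, 1970: Thu, 1971: Fri
Mondays: 1962.

1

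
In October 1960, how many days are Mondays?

Oct 1, 1960 is a Saturday.
The range spans 31 days (inclusive of both endpoints).
31 = 7 × 4 + 3, so there are 4 full weeks plus 3 extra days.
Each full week contributes one Monday: 4 so far.
The 3 extra days are Saturday, Sunday, Monday — 1 of them qualifies.
Total: 4 + 1 = 5.

5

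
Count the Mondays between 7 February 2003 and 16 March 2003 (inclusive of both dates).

7 February 2003 is a Friday.
From 7 February 2003 to 16 March 2003 is 38 days inclusive.
38 = 7 × 5 + 3, so there are 5 full weeks plus 3 extra days.
Each full week contributes one Monday: 5 so far.
The 3 extra days are Fri, Sat, Sun — none qualify.
Total: 5 + 0 = 5.

5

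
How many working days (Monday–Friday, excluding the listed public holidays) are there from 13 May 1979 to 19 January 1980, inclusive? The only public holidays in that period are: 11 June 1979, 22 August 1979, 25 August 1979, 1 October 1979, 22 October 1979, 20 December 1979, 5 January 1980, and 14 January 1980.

174

13 May 1979 is a Sunday.
That's 252 days from start to end, counting both.
252 = 7 × 36, so the span is exactly 36 full weeks.
Each full week contributes 5 weekdays (Mon–Fri): 36 × 5 = 180.
Total: 180.
Holidays: 11 June 1979 (Mon); 22 August 1979 (Wed); 25 August 1979 (Sat); 1 October 1979 (Mon); 22 October 1979 (Mon); 20 December 1979 (Thu); 5 January 1980 (Sat); 14 January 1980 (Mon).
6 of the 8 holidays fall on weekdays; the rest are weekends and were already excluded.
Business days: 180 − 6 = 174.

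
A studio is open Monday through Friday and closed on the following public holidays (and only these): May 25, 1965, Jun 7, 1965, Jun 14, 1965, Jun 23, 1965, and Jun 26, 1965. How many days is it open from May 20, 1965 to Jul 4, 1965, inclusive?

28

May 20, 1965 is a Thursday.
From May 20, 1965 to Jul 4, 1965 is 46 days inclusive.
46 = 7 × 6 + 4, so there are 6 full weeks plus 4 extra days.
Each full week contributes 5 weekdays (Mon–Fri): 6 × 5 = 30.
The 4 extra days are Thursday, Friday, Saturday, Sunday — 2 of them qualify.
Total: 30 + 2 = 32.
Holidays: May 25, 1965 (Tue); Jun 7, 1965 (Mon); Jun 14, 1965 (Mon); Jun 23, 1965 (Wed); Jun 26, 1965 (Sat).
4 of the 5 holidays fall on weekdays; the rest are weekends and were already excluded.
Business days: 32 − 4 = 28.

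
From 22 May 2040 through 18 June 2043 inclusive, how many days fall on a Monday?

22 May 2040 is a Tuesday.
The range spans 1123 days (inclusive of both endpoints).
1123 = 7 × 160 + 3, so there are 160 full weeks plus 3 extra days.
Each full week contributes one Monday: 160 so far.
The 3 extra days are Tuesday, Wednesday, Thursday — none qualify.
Total: 160 + 0 = 160.

160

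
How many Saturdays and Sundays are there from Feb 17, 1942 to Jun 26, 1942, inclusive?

36

Feb 17, 1942 is a Tuesday.
The range spans 130 days (inclusive of both endpoints).
130 = 7 × 18 + 4, so there are 18 full weeks plus 4 extra days.
Each full week contributes 2 weekend days (Sat, Sun): 18 × 2 = 36.
The 4 extra days are Tue, Wed, Thu, Fri — none qualify.
Total: 36 + 0 = 36.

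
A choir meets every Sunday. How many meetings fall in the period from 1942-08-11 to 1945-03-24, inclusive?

1942-08-11 is a Tuesday.
The range spans 957 days (inclusive of both endpoints).
957 = 7 × 136 + 5, so there are 136 full weeks plus 5 extra days.
Each full week contributes one Sunday: 136 so far.
The 5 extra days are Tuesday, Wednesday, Thursday, Friday, Saturday — none qualify.
Total: 136 + 0 = 136.

136 Sundays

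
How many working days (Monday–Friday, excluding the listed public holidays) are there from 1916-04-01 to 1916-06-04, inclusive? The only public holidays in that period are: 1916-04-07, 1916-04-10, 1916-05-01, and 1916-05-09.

41 working days

1916-04-01 is a Saturday.
From 1916-04-01 to 1916-06-04 is 65 days inclusive.
65 = 7 × 9 + 2, so there are 9 full weeks plus 2 extra days.
Each full week contributes 5 weekdays (Mon–Fri): 9 × 5 = 45.
The 2 extra days are Sat, Sun — none qualify.
Total: 45 + 0 = 45.
Holidays: 1916-04-07 (Fri); 1916-04-10 (Mon); 1916-05-01 (Mon); 1916-05-09 (Tue).
All 4 holidays fall on weekdays, so subtract 4.
Business days: 45 − 4 = 41.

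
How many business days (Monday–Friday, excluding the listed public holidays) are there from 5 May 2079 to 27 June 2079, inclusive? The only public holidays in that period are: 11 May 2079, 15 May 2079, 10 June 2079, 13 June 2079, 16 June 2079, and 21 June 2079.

33

5 May 2079 is a Friday.
From 5 May 2079 to 27 June 2079 is 54 days inclusive.
54 = 7 × 7 + 5, so there are 7 full weeks plus 5 extra days.
Each full week contributes 5 weekdays (Mon–Fri): 7 × 5 = 35.
The 5 extra days are Friday, Saturday, Sunday, Monday, Tuesday — 3 of them qualify.
Total: 35 + 3 = 38.
Holidays: 11 May 2079 (Thu); 15 May 2079 (Mon); 10 June 2079 (Sat); 13 June 2079 (Tue); 16 June 2079 (Fri); 21 June 2079 (Wed).
5 of the 6 holidays fall on weekdays; the rest are weekends and were already excluded.
Business days: 38 − 5 = 33.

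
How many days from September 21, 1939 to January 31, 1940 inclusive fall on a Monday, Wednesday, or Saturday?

September 21, 1939 is a Thursday.
That's 133 days from start to end, counting both.
133 = 7 × 19, so the span is exactly 19 full weeks.
Each full week contributes 3 days from the set (Mon, Wed, Sat): 19 × 3 = 57.

57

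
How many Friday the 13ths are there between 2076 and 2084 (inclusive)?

Friday-the-13ths by year:
2076: Mar, Nov
2077: Aug
2078: May
2079: Jan, Oct
2080: Sep, Dec
2081: Jun
2082: Feb, Mar, Nov
2083: Aug
2084: Oct

14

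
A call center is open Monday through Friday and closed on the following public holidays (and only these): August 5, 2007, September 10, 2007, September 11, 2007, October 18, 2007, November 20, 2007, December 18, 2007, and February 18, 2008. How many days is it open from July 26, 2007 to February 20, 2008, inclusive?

144 business days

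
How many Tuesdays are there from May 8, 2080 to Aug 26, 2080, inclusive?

May 8, 2080 is a Wednesday.
From May 8, 2080 to Aug 26, 2080 is 111 days inclusive.
111 = 7 × 15 + 6, so there are 15 full weeks plus 6 extra days.
Each full week contributes one Tuesday: 15 so far.
The 6 extra days are Wednesday, Thursday, Friday, Saturday, Sunday, Monday — none qualify.
Total: 15 + 0 = 15.

15 Tuesdays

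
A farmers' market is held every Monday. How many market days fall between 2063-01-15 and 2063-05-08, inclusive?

17 Mondays

2063-01-15 is a Monday.
The range spans 114 days (inclusive of both endpoints).
114 = 7 × 16 + 2, so there are 16 full weeks plus 2 extra days.
Each full week contributes one Monday: 16 so far.
The 2 extra days are Mon, Tue — 1 of them qualifies.
Total: 16 + 1 = 17.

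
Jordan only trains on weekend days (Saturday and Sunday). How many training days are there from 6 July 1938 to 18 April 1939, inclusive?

6 July 1938 is a Wednesday.
From 6 July 1938 to 18 April 1939 is 287 days inclusive.
287 = 7 × 41, so the span is exactly 41 full weeks.
Each full week contributes 2 weekend days (Sat, Sun): 41 × 2 = 82.

82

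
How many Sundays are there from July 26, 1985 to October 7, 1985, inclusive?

July 26, 1985 is a Friday.
That's 74 days from start to end, counting both.
74 = 7 × 10 + 4, so there are 10 full weeks plus 4 extra days.
Each full week contributes one Sunday: 10 so far.
The 4 extra days are Friday, Saturday, Sunday, Monday — 1 of them qualifies.
Total: 10 + 1 = 11.

11 Sundays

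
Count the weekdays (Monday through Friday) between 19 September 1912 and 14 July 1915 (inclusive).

19 September 1912 is a Thursday.
That's 1029 days from start to end, counting both.
1029 = 7 × 147, so the span is exactly 147 full weeks.
Each full week contributes 5 weekdays (Mon–Fri): 147 × 5 = 735.
Total: 735.

735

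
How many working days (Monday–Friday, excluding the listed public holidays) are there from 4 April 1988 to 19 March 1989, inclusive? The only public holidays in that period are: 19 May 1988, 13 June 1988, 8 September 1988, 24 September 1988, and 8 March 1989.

246

4 April 1988 is a Monday.
The range spans 350 days (inclusive of both endpoints).
350 = 7 × 50, so the span is exactly 50 full weeks.
Each full week contributes 5 weekdays (Mon–Fri): 50 × 5 = 250.
Holidays: 19 May 1988 (Thu); 13 June 1988 (Mon); 8 September 1988 (Thu); 24 September 1988 (Sat); 8 March 1989 (Wed).
4 of the 5 holidays fall on weekdays; the rest are weekends and were already excluded.
Business days: 250 − 4 = 246.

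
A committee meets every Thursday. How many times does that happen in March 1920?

1 March 1920 is a Monday.
That's 31 days from start to end, counting both.
31 = 7 × 4 + 3, so there are 4 full weeks plus 3 extra days.
Each full week contributes one Thursday: 4 so far.
The 3 extra days are Mon, Tue, Wed — none qualify.
Total: 4 + 0 = 4.

4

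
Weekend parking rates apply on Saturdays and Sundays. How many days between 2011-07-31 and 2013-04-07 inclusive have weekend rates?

2011-07-31 is a Sunday.
That's 617 days from start to end, counting both.
617 = 7 × 88 + 1, so there are 88 full weeks plus 1 extra day.
Each full week contributes 2 weekend days (Sat, Sun): 88 × 2 = 176.
The 1 extra day is Sunday — 1 of them qualifies.
Total: 176 + 1 = 177.

177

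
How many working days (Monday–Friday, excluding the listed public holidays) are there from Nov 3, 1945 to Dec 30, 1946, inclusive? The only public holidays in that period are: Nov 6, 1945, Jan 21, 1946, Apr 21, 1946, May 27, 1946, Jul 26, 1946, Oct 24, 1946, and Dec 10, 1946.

295

Nov 3, 1945 is a Saturday.
The range spans 423 days (inclusive of both endpoints).
423 = 7 × 60 + 3, so there are 60 full weeks plus 3 extra days.
Each full week contributes 5 weekdays (Mon–Fri): 60 × 5 = 300.
The 3 extra days are Saturday, Sunday, Monday — 1 of them qualifies.
Total: 300 + 1 = 301.
Holidays: Nov 6, 1945 (Tue); Jan 21, 1946 (Mon); Apr 21, 1946 (Sun); May 27, 1946 (Mon); Jul 26, 1946 (Fri); Oct 24, 1946 (Thu); Dec 10, 1946 (Tue).
6 of the 7 holidays fall on weekdays; the rest are weekends and were already excluded.
Business days: 301 − 6 = 295.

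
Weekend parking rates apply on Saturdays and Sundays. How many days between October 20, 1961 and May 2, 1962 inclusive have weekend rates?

56

October 20, 1961 is a Friday.
From October 20, 1961 to May 2, 1962 is 195 days inclusive.
195 = 7 × 27 + 6, so there are 27 full weeks plus 6 extra days.
Each full week contributes 2 weekend days (Sat, Sun): 27 × 2 = 54.
The 6 extra days are Fri, Sat, Sun, Mon, Tue, Wed — 2 of them qualify.
Total: 54 + 2 = 56.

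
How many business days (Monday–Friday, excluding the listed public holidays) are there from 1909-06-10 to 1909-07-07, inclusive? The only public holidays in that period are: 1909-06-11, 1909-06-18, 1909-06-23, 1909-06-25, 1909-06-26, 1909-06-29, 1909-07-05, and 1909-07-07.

1909-06-10 is a Thursday.
The range spans 28 days (inclusive of both endpoints).
28 = 7 × 4, so the span is exactly 4 full weeks.
Each full week contributes 5 weekdays (Mon–Fri): 4 × 5 = 20.
Total: 20.
Holidays: 1909-06-11 (Fri); 1909-06-18 (Fri); 1909-06-23 (Wed); 1909-06-25 (Fri); 1909-06-26 (Sat); 1909-06-29 (Tue); 1909-07-05 (Mon); 1909-07-07 (Wed).
7 of the 8 holidays fall on weekdays; the rest are weekends and were already excluded.
Business days: 20 − 7 = 13.

13 business days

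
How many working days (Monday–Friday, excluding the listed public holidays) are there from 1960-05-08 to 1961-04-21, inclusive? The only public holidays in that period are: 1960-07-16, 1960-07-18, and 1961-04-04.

1960-05-08 is a Sunday.
The range spans 349 days (inclusive of both endpoints).
349 = 7 × 49 + 6, so there are 49 full weeks plus 6 extra days.
Each full week contributes 5 weekdays (Mon–Fri): 49 × 5 = 245.
The 6 extra days are Sun, Mon, Tue, Wed, Thu, Fri — 5 of them qualify.
Total: 245 + 5 = 250.
Holidays: 1960-07-16 (Sat); 1960-07-18 (Mon); 1961-04-04 (Tue).
2 of the 3 holidays fall on weekdays; the rest are weekends and were already excluded.
Business days: 250 − 2 = 248.

248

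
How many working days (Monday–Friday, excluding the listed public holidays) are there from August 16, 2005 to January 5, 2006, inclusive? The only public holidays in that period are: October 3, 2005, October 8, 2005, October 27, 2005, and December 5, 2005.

100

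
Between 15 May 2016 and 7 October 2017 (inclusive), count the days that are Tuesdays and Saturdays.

15 May 2016 is a Sunday.
That's 511 days from start to end, counting both.
511 = 7 × 73, so the span is exactly 73 full weeks.
Each full week contributes 2 days from the set (Tue, Sat): 73 × 2 = 146.
Total: 146.

146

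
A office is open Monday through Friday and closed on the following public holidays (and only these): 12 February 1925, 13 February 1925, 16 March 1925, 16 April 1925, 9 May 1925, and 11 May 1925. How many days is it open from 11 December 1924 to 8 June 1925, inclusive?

123 working days

11 December 1924 is a Thursday.
From 11 December 1924 to 8 June 1925 is 180 days inclusive.
180 = 7 × 25 + 5, so there are 25 full weeks plus 5 extra days.
Each full week contributes 5 weekdays (Mon–Fri): 25 × 5 = 125.
The 5 extra days are Thu, Fri, Sat, Sun, Mon — 3 of them qualify.
Total: 125 + 3 = 128.
Holidays: 12 February 1925 (Thu); 13 February 1925 (Fri); 16 March 1925 (Mon); 16 April 1925 (Thu); 9 May 1925 (Sat); 11 May 1925 (Mon).
5 of the 6 holidays fall on weekdays; the rest are weekends and were already excluded.
Business days: 128 − 5 = 123.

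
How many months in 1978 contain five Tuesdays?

4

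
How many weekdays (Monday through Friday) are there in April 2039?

2039-04-01 is a Friday.
From 2039-04-01 to 2039-04-30 is 30 days inclusive.
30 = 7 × 4 + 2, so there are 4 full weeks plus 2 extra days.
Each full week contributes 5 weekdays (Mon–Fri): 4 × 5 = 20.
The 2 extra days are Fri, Sat — 1 of them qualifies.
Total: 20 + 1 = 21.

21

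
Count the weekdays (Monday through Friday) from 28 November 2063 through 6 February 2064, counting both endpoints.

28 November 2063 is a Wednesday.
That's 71 days from start to end, counting both.
71 = 7 × 10 + 1, so there are 10 full weeks plus 1 extra day.
Each full week contributes 5 weekdays (Mon–Fri): 10 × 5 = 50.
The 1 extra day is Wednesday — 1 of them qualifies.
Total: 50 + 1 = 51.

51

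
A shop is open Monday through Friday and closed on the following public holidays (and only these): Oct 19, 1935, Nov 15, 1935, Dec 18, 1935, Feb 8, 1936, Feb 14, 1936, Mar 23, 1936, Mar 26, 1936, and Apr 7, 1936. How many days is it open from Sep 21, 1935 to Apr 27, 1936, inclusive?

Sep 21, 1935 is a Saturday.
The range spans 220 days (inclusive of both endpoints).
220 = 7 × 31 + 3, so there are 31 full weeks plus 3 extra days.
Each full week contributes 5 weekdays (Mon–Fri): 31 × 5 = 155.
The 3 extra days are Sat, Sun, Mon — 1 of them qualifies.
Total: 155 + 1 = 156.
Holidays: Oct 19, 1935 (Sat); Nov 15, 1935 (Fri); Dec 18, 1935 (Wed); Feb 8, 1936 (Sat); Feb 14, 1936 (Fri); Mar 23, 1936 (Mon); Mar 26, 1936 (Thu); Apr 7, 1936 (Tue).
6 of the 8 holidays fall on weekdays; the rest are weekends and were already excluded.
Business days: 156 − 6 = 150.

150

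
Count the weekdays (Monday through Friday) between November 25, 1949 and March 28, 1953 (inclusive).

November 25, 1949 is a Friday.
The range spans 1220 days (inclusive of both endpoints).
1220 = 7 × 174 + 2, so there are 174 full weeks plus 2 extra days.
Each full week contributes 5 weekdays (Mon–Fri): 174 × 5 = 870.
The 2 extra days are Friday, Saturday — 1 of them qualifies.
Total: 870 + 1 = 871.

871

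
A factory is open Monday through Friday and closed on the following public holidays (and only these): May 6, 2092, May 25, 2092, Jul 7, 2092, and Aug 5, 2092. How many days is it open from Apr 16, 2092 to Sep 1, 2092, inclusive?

96

Apr 16, 2092 is a Wednesday.
The range spans 139 days (inclusive of both endpoints).
139 = 7 × 19 + 6, so there are 19 full weeks plus 6 extra days.
Each full week contributes 5 weekdays (Mon–Fri): 19 × 5 = 95.
The 6 extra days are Wednesday, Thursday, Friday, Saturday, Sunday, Monday — 4 of them qualify.
Total: 95 + 4 = 99.
Holidays: May 6, 2092 (Tue); May 25, 2092 (Sun); Jul 7, 2092 (Mon); Aug 5, 2092 (Tue).
3 of the 4 holidays fall on weekdays; the rest are weekends and were already excluded.
Business days: 99 − 3 = 96.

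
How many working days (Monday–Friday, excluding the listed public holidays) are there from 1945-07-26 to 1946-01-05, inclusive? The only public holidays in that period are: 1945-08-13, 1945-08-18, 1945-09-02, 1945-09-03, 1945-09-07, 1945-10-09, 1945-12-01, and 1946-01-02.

1945-07-26 is a Thursday.
The range spans 164 days (inclusive of both endpoints).
164 = 7 × 23 + 3, so there are 23 full weeks plus 3 extra days.
Each full week contributes 5 weekdays (Mon–Fri): 23 × 5 = 115.
The 3 extra days are Thursday, Friday, Saturday — 2 of them qualify.
Total: 115 + 2 = 117.
Holidays: 1945-08-13 (Mon); 1945-08-18 (Sat); 1945-09-02 (Sun); 1945-09-03 (Mon); 1945-09-07 (Fri); 1945-10-09 (Tue); 1945-12-01 (Sat); 1946-01-02 (Wed).
5 of the 8 holidays fall on weekdays; the rest are weekends and were already excluded.
Business days: 117 − 5 = 112.

112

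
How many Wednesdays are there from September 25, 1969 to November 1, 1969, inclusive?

September 25, 1969 is a Thursday.
That's 38 days from start to end, counting both.
38 = 7 × 5 + 3, so there are 5 full weeks plus 3 extra days.
Each full week contributes one Wednesday: 5 so far.
The 3 extra days are Thursday, Friday, Saturday — none qualify.
Total: 5 + 0 = 5.

5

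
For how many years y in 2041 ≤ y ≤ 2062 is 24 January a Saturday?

Day of week of January 24 in each year:
2041: Thu, 2042: Fri, 2043: Sat ✓, 2044: Sun, 2045: Tue, 2046: Wed, 2047: Thu, 2048: Fri, 2049: Sun, 2050: Mon, 2051: Tue, 2052: Wed, 2053: Fri, 2054: Sat ✓, 2055: Sun, 2056: Mon, 2057: Wed, 2058: Thu, 2059: Fri, 2060: Sat ✓, 2061: Mon, 2062: Tue
Saturdays: 2043, 2054, 2060.

3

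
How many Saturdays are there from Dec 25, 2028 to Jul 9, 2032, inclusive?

Dec 25, 2028 is a Monday.
The range spans 1293 days (inclusive of both endpoints).
1293 = 7 × 184 + 5, so there are 184 full weeks plus 5 extra days.
Each full week contributes one Saturday: 184 so far.
The 5 extra days are Monday, Tuesday, Wednesday, Thursday, Friday — none qualify.
Total: 184 + 0 = 184.

184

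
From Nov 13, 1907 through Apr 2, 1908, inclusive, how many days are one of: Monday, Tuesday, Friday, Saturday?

80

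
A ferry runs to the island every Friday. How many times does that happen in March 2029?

5

Mar 1, 2029 is a Thursday.
The range spans 31 days (inclusive of both endpoints).
31 = 7 × 4 + 3, so there are 4 full weeks plus 3 extra days.
Each full week contributes one Friday: 4 so far.
The 3 extra days are Thursday, Friday, Saturday — 1 of them qualifies.
Total: 4 + 1 = 5.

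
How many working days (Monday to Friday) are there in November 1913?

20 weekdays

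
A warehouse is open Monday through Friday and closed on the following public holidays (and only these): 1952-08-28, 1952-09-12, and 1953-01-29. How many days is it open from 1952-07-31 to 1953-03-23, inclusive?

165

1952-07-31 is a Thursday.
That's 236 days from start to end, counting both.
236 = 7 × 33 + 5, so there are 33 full weeks plus 5 extra days.
Each full week contributes 5 weekdays (Mon–Fri): 33 × 5 = 165.
The 5 extra days are Thu, Fri, Sat, Sun, Mon — 3 of them qualify.
Total: 165 + 3 = 168.
Holidays: 1952-08-28 (Thu); 1952-09-12 (Fri); 1953-01-29 (Thu).
All 3 holidays fall on weekdays, so subtract 3.
Business days: 168 − 3 = 165.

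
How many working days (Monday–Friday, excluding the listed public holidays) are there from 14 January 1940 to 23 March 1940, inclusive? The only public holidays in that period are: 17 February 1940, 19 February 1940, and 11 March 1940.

48

14 January 1940 is a Sunday.
That's 70 days from start to end, counting both.
70 = 7 × 10, so the span is exactly 10 full weeks.
Each full week contributes 5 weekdays (Mon–Fri): 10 × 5 = 50.
Holidays: 17 February 1940 (Sat); 19 February 1940 (Mon); 11 March 1940 (Mon).
2 of the 3 holidays fall on weekdays; the rest are weekends and were already excluded.
Business days: 50 − 2 = 48.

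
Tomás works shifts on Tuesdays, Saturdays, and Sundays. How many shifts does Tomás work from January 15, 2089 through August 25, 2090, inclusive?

252

January 15, 2089 is a Saturday.
The range spans 588 days (inclusive of both endpoints).
588 = 7 × 84, so the span is exactly 84 full weeks.
Each full week contributes 3 days from the set (Tue, Sat, Sun): 84 × 3 = 252.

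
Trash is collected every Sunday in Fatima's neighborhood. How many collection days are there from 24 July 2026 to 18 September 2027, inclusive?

60

24 July 2026 is a Friday.
That's 422 days from start to end, counting both.
422 = 7 × 60 + 2, so there are 60 full weeks plus 2 extra days.
Each full week contributes one Sunday: 60 so far.
The 2 extra days are Fri, Sat — none qualify.
Total: 60 + 0 = 60.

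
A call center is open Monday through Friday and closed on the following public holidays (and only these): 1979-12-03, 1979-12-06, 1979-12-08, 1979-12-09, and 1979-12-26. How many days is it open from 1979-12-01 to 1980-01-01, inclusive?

19 working days

1979-12-01 is a Saturday.
That's 32 days from start to end, counting both.
32 = 7 × 4 + 4, so there are 4 full weeks plus 4 extra days.
Each full week contributes 5 weekdays (Mon–Fri): 4 × 5 = 20.
The 4 extra days are Saturday, Sunday, Monday, Tuesday — 2 of them qualify.
Total: 20 + 2 = 22.
Holidays: 1979-12-03 (Mon); 1979-12-06 (Thu); 1979-12-08 (Sat); 1979-12-09 (Sun); 1979-12-26 (Wed).
3 of the 5 holidays fall on weekdays; the rest are weekends and were already excluded.
Business days: 22 − 3 = 19.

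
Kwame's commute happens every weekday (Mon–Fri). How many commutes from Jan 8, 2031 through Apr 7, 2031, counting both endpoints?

Jan 8, 2031 is a Wednesday.
From Jan 8, 2031 to Apr 7, 2031 is 90 days inclusive.
90 = 7 × 12 + 6, so there are 12 full weeks plus 6 extra days.
Each full week contributes 5 weekdays (Mon–Fri): 12 × 5 = 60.
The 6 extra days are Wed, Thu, Fri, Sat, Sun, Mon — 4 of them qualify.
Total: 60 + 4 = 64.

64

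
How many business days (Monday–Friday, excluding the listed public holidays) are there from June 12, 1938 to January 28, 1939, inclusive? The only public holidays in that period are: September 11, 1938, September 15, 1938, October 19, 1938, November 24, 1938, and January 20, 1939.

June 12, 1938 is a Sunday.
From June 12, 1938 to January 28, 1939 is 231 days inclusive.
231 = 7 × 33, so the span is exactly 33 full weeks.
Each full week contributes 5 weekdays (Mon–Fri): 33 × 5 = 165.
Holidays: September 11, 1938 (Sun); September 15, 1938 (Thu); October 19, 1938 (Wed); November 24, 1938 (Thu); January 20, 1939 (Fri).
4 of the 5 holidays fall on weekdays; the rest are weekends and were already excluded.
Business days: 165 − 4 = 161.

161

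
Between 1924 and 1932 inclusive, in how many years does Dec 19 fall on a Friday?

Day of week of December 19 in each year:
1924: Fri ✓, 1925: Sat, 1926: Sun, 1927: Mon, 1928: Wed, 1929: Thu, 1930: Fri ✓, 1931: Sat, 1932: Mon
Fridays: 1924, 1930.

2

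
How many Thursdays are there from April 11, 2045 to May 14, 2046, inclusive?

April 11, 2045 is a Tuesday.
That's 399 days from start to end, counting both.
399 = 7 × 57, so the span is exactly 57 full weeks.
Each full week contributes one Thursday: 57 so far.
Total: 57.

57 Thursdays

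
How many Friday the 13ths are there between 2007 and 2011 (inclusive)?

8

Friday-the-13ths by year:
2007: Apr, Jul
2008: Jun
2009: Feb, Mar, Nov
2010: Aug
2011: May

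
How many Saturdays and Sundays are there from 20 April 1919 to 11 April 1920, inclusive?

20 April 1919 is a Sunday.
The range spans 358 days (inclusive of both endpoints).
358 = 7 × 51 + 1, so there are 51 full weeks plus 1 extra day.
Each full week contributes 2 weekend days (Sat, Sun): 51 × 2 = 102.
The 1 extra day is Sun — 1 of them qualifies.
Total: 102 + 1 = 103.

103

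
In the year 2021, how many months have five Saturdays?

4

A month has five Saturdays exactly when Saturday falls within its first (length − 28) days.
Jan: 31 days, starts Fri → 5 of Fri, Sat, Sun ✓
Feb: 28 days, starts Mon → 5 of (none)
Mar: 31 days, starts Mon → 5 of Mon, Tue, Wed
Apr: 30 days, starts Thu → 5 of Thu, Fri
May: 31 days, starts Sat → 5 of Sat, Sun, Mon ✓
Jun: 30 days, starts Tue → 5 of Tue, Wed
Jul: 31 days, starts Thu → 5 of Thu, Fri, Sat ✓
Aug: 31 days, starts Sun → 5 of Sun, Mon, Tue
Sep: 30 days, starts Wed → 5 of Wed, Thu
Oct: 31 days, starts Fri → 5 of Fri, Sat, Sun ✓
Nov: 30 days, starts Mon → 5 of Mon, Tue
Dec: 31 days, starts Wed → 5 of Wed, Thu, Fri
Months with five Saturdays: Jan, May, Jul, Oct.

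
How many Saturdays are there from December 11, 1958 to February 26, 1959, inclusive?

11 Saturdays

December 11, 1958 is a Thursday.
That's 78 days from start to end, counting both.
78 = 7 × 11 + 1, so there are 11 full weeks plus 1 extra day.
Each full week contributes one Saturday: 11 so far.
The 1 extra day is Thu — none qualify.
Total: 11 + 0 = 11.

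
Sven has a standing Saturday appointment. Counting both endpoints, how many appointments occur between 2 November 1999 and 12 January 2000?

2 November 1999 is a Tuesday.
The range spans 72 days (inclusive of both endpoints).
72 = 7 × 10 + 2, so there are 10 full weeks plus 2 extra days.
Each full week contributes one Saturday: 10 so far.
The 2 extra days are Tue, Wed — none qualify.
Total: 10 + 0 = 10.

10 Saturdays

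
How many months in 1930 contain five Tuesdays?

4

A month has five Tuesdays exactly when Tuesday falls within its first (length − 28) days.
Jan: 31 days, starts Wed → 5 of Wed, Thu, Fri
Feb: 28 days, starts Sat → 5 of (none)
Mar: 31 days, starts Sat → 5 of Sat, Sun, Mon
Apr: 30 days, starts Tue → 5 of Tue, Wed ✓
May: 31 days, starts Thu → 5 of Thu, Fri, Sat
Jun: 30 days, starts Sun → 5 of Sun, Mon
Jul: 31 days, starts Tue → 5 of Tue, Wed, Thu ✓
Aug: 31 days, starts Fri → 5 of Fri, Sat, Sun
Sep: 30 days, starts Mon → 5 of Mon, Tue ✓
Oct: 31 days, starts Wed → 5 of Wed, Thu, Fri
Nov: 30 days, starts Sat → 5 of Sat, Sun
Dec: 31 days, starts Mon → 5 of Mon, Tue, Wed ✓
Months with five Tuesdays: Apr, Jul, Sep, Dec.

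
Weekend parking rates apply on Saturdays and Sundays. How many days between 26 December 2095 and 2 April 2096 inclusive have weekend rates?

28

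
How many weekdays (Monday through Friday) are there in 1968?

262

1968-01-01 is a Monday.
That's 366 days from start to end, counting both.
366 = 7 × 52 + 2, so there are 52 full weeks plus 2 extra days.
Each full week contributes 5 weekdays (Mon–Fri): 52 × 5 = 260.
The 2 extra days are Monday, Tuesday — 2 of them qualify.
Total: 260 + 2 = 262.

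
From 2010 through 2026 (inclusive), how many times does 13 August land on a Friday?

2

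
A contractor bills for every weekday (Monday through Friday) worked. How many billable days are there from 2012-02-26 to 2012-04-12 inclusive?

34 weekdays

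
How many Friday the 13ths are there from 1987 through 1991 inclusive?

Friday-the-13ths by year:
1987: Feb, Mar, Nov
1988: May
1989: Jan, Oct
1990: Apr, Jul
1991: Sep, Dec

10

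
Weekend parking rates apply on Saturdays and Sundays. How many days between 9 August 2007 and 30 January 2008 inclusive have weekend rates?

50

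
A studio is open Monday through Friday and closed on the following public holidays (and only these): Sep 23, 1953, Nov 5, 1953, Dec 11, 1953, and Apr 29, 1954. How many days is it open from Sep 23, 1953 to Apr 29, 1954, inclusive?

Sep 23, 1953 is a Wednesday.
From Sep 23, 1953 to Apr 29, 1954 is 219 days inclusive.
219 = 7 × 31 + 2, so there are 31 full weeks plus 2 extra days.
Each full week contributes 5 weekdays (Mon–Fri): 31 × 5 = 155.
The 2 extra days are Wednesday, Thursday — 2 of them qualify.
Total: 155 + 2 = 157.
Holidays: Sep 23, 1953 (Wed); Nov 5, 1953 (Thu); Dec 11, 1953 (Fri); Apr 29, 1954 (Thu).
All 4 holidays fall on weekdays, so subtract 4.
Business days: 157 − 4 = 153.

153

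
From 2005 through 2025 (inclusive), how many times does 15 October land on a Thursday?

3

Day of week of October 15 in each year:
2005: Sat, 2006: Sun, 2007: Mon, 2008: Wed, 2009: Thu ✓, 2010: Fri, 2011: Sat, 2012: Mon, 2013: Tue, 2014: Wed, 2015: Thu ✓, 2016: Sat, 2017: Sun, 2018: Mon, 2019: Tue, 2020: Thu ✓, 2021: Fri, 2022: Sat, 2023: Sun, 2024: Tue, 2025: Wed
Thursdays: 2009, 2015, 2020.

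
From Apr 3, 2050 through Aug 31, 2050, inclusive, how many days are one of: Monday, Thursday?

Apr 3, 2050 is a Sunday.
From Apr 3, 2050 to Aug 31, 2050 is 151 days inclusive.
151 = 7 × 21 + 4, so there are 21 full weeks plus 4 extra days.
Each full week contributes 2 days from the set (Mon, Thu): 21 × 2 = 42.
The 4 extra days are Sun, Mon, Tue, Wed — 1 of them qualifies.
Total: 42 + 1 = 43.

43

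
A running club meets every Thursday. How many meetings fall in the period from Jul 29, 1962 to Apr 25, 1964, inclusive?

91 Thursdays

Jul 29, 1962 is a Sunday.
From Jul 29, 1962 to Apr 25, 1964 is 637 days inclusive.
637 = 7 × 91, so the span is exactly 91 full weeks.
Each full week contributes one Thursday: 91 so far.
Total: 91.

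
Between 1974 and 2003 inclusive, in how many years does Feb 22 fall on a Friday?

5

Day of week of February 22 in each year:
1974: Fri ✓, 1975: Sat, 1976: Sun, 1977: Tue, 1978: Wed, 1979: Thu, 1980: Fri ✓, 1981: Sun, 1982: Mon, 1983: Tue, 1984: Wed, 1985: Fri ✓, 1986: Sat, 1987: Sun, 1988: Mon, 1989: Wed, 1990: Thu, 1991: Fri ✓, 1992: Sat, 1993: Mon, 1994: Tue, 1995: Wed, 1996: Thu, 1997: Sat, 1998: Sun, 1999: Mon, 2000: Tue, 2001: Thu, 2002: Fri ✓, 2003: Sat
Fridays: 1974, 1980, 1985, 1991, 2002.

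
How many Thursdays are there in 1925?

53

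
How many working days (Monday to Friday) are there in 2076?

262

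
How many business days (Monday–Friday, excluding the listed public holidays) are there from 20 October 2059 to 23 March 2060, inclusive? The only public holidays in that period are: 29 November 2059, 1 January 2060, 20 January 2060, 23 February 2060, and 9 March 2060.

108

20 October 2059 is a Monday.
The range spans 156 days (inclusive of both endpoints).
156 = 7 × 22 + 2, so there are 22 full weeks plus 2 extra days.
Each full week contributes 5 weekdays (Mon–Fri): 22 × 5 = 110.
The 2 extra days are Mon, Tue — 2 of them qualify.
Total: 110 + 2 = 112.
Holidays: 29 November 2059 (Sat); 1 January 2060 (Thu); 20 January 2060 (Tue); 23 February 2060 (Mon); 9 March 2060 (Tue).
4 of the 5 holidays fall on weekdays; the rest are weekends and were already excluded.
Business days: 112 − 4 = 108.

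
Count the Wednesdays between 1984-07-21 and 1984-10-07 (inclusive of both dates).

11

1984-07-21 is a Saturday.
That's 79 days from start to end, counting both.
79 = 7 × 11 + 2, so there are 11 full weeks plus 2 extra days.
Each full week contributes one Wednesday: 11 so far.
The 2 extra days are Sat, Sun — none qualify.
Total: 11 + 0 = 11.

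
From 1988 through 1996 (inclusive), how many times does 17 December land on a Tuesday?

2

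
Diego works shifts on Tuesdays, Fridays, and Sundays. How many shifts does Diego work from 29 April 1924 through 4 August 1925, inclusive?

199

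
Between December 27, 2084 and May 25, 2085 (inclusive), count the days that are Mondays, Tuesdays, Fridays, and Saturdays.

December 27, 2084 is a Wednesday.
From December 27, 2084 to May 25, 2085 is 150 days inclusive.
150 = 7 × 21 + 3, so there are 21 full weeks plus 3 extra days.
Each full week contributes 4 days from the set (Mon, Tue, Fri, Sat): 21 × 4 = 84.
The 3 extra days are Wed, Thu, Fri — 1 of them qualifies.
Total: 84 + 1 = 85.

85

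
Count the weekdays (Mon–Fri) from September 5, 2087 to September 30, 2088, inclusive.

280 weekdays

September 5, 2087 is a Friday.
The range spans 392 days (inclusive of both endpoints).
392 = 7 × 56, so the span is exactly 56 full weeks.
Each full week contributes 5 weekdays (Mon–Fri): 56 × 5 = 280.
Total: 280.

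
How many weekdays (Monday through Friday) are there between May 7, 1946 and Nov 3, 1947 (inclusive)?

May 7, 1946 is a Tuesday.
That's 546 days from start to end, counting both.
546 = 7 × 78, so the span is exactly 78 full weeks.
Each full week contributes 5 weekdays (Mon–Fri): 78 × 5 = 390.
Total: 390.

390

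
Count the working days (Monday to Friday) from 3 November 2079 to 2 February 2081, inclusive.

3 November 2079 is a Friday.
That's 458 days from start to end, counting both.
458 = 7 × 65 + 3, so there are 65 full weeks plus 3 extra days.
Each full week contributes 5 weekdays (Mon–Fri): 65 × 5 = 325.
The 3 extra days are Fri, Sat, Sun — 1 of them qualifies.
Total: 325 + 1 = 326.

326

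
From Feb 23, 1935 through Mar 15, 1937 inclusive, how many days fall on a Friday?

Feb 23, 1935 is a Saturday.
From Feb 23, 1935 to Mar 15, 1937 is 752 days inclusive.
752 = 7 × 107 + 3, so there are 107 full weeks plus 3 extra days.
Each full week contributes one Friday: 107 so far.
The 3 extra days are Saturday, Sunday, Monday — none qualify.
Total: 107 + 0 = 107.

107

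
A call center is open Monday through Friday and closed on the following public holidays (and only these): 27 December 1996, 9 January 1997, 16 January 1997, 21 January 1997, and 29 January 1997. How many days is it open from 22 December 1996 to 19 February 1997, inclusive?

22 December 1996 is a Sunday.
That's 60 days from start to end, counting both.
60 = 7 × 8 + 4, so there are 8 full weeks plus 4 extra days.
Each full week contributes 5 weekdays (Mon–Fri): 8 × 5 = 40.
The 4 extra days are Sun, Mon, Tue, Wed — 3 of them qualify.
Total: 40 + 3 = 43.
Holidays: 27 December 1996 (Fri); 9 January 1997 (Thu); 16 January 1997 (Thu); 21 January 1997 (Tue); 29 January 1997 (Wed).
All 5 holidays fall on weekdays, so subtract 5.
Business days: 43 − 5 = 38.

38 business days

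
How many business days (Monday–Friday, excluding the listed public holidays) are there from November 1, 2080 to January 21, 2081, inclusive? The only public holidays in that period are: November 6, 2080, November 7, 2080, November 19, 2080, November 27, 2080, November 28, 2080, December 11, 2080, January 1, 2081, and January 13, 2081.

November 1, 2080 is a Friday.
From November 1, 2080 to January 21, 2081 is 82 days inclusive.
82 = 7 × 11 + 5, so there are 11 full weeks plus 5 extra days.
Each full week contributes 5 weekdays (Mon–Fri): 11 × 5 = 55.
The 5 extra days are Fri, Sat, Sun, Mon, Tue — 3 of them qualify.
Total: 55 + 3 = 58.
Holidays: November 6, 2080 (Wed); November 7, 2080 (Thu); November 19, 2080 (Tue); November 27, 2080 (Wed); November 28, 2080 (Thu); December 11, 2080 (Wed); January 1, 2081 (Wed); January 13, 2081 (Mon).
All 8 holidays fall on weekdays, so subtract 8.
Business days: 58 − 8 = 50.

50 business days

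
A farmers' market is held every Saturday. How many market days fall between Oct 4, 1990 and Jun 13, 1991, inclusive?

Oct 4, 1990 is a Thursday.
From Oct 4, 1990 to Jun 13, 1991 is 253 days inclusive.
253 = 7 × 36 + 1, so there are 36 full weeks plus 1 extra day.
Each full week contributes one Saturday: 36 so far.
The 1 extra day is Thursday — none qualify.
Total: 36 + 0 = 36.

36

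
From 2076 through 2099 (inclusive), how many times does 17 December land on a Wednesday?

Day of week of December 17 in each year:
2076: Thu, 2077: Fri, 2078: Sat, 2079: Sun, 2080: Tue, 2081: Wed ✓, 2082: Thu, 2083: Fri, 2084: Sun, 2085: Mon, 2086: Tue, 2087: Wed ✓, 2088: Fri, 2089: Sat, 2090: Sun, 2091: Mon, 2092: Wed ✓, 2093: Thu, 2094: Fri, 2095: Sat, 2096: Mon, 2097: Tue, 2098: Wed ✓, 2099: Thu
Wednesdays: 2081, 2087, 2092, 2098.

4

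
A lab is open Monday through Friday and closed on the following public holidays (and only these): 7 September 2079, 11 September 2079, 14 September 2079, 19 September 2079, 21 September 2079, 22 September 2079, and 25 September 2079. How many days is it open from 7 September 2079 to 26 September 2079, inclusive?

7 September 2079 is a Thursday.
That's 20 days from start to end, counting both.
20 = 7 × 2 + 6, so there are 2 full weeks plus 6 extra days.
Each full week contributes 5 weekdays (Mon–Fri): 2 × 5 = 10.
The 6 extra days are Thursday, Friday, Saturday, Sunday, Monday, Tuesday — 4 of them qualify.
Total: 10 + 4 = 14.
Holidays: 7 September 2079 (Thu); 11 September 2079 (Mon); 14 September 2079 (Thu); 19 September 2079 (Tue); 21 September 2079 (Thu); 22 September 2079 (Fri); 25 September 2079 (Mon).
All 7 holidays fall on weekdays, so subtract 7.
Business days: 14 − 7 = 7.

7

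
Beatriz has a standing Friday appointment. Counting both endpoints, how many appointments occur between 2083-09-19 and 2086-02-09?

2083-09-19 is a Sunday.
The range spans 875 days (inclusive of both endpoints).
875 = 7 × 125, so the span is exactly 125 full weeks.
Each full week contributes one Friday: 125 so far.

125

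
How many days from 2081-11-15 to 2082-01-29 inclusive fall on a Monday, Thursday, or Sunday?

2081-11-15 is a Saturday.
The range spans 76 days (inclusive of both endpoints).
76 = 7 × 10 + 6, so there are 10 full weeks plus 6 extra days.
Each full week contributes 3 days from the set (Mon, Thu, Sun): 10 × 3 = 30.
The 6 extra days are Saturday, Sunday, Monday, Tuesday, Wednesday, Thursday — 3 of them qualify.
Total: 30 + 3 = 33.

33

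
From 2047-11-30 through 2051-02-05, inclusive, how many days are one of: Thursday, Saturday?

2047-11-30 is a Saturday.
That's 1164 days from start to end, counting both.
1164 = 7 × 166 + 2, so there are 166 full weeks plus 2 extra days.
Each full week contributes 2 days from the set (Thu, Sat): 166 × 2 = 332.
The 2 extra days are Saturday, Sunday — 1 of them qualifies.
Total: 332 + 1 = 333.

333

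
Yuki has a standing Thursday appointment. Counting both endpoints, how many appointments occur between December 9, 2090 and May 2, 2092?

73 Thursdays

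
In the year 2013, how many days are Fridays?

January 1, 2013 is a Tuesday.
The range spans 365 days (inclusive of both endpoints).
365 = 7 × 52 + 1, so there are 52 full weeks plus 1 extra day.
Each full week contributes one Friday: 52 so far.
The 1 extra day is Tue — none qualify.
Total: 52 + 0 = 52.

52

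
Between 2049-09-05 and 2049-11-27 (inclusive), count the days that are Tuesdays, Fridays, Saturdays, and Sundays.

48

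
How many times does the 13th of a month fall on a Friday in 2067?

The 13th falls on a Friday when the month's 13th has weekday Fri.
Jan 13 is Thu; Feb 13 is Sun; Mar 13 is Sun; Apr 13 is Wed; May 13 is Fri ✓; Jun 13 is Mon; Jul 13 is Wed; Aug 13 is Sat; Sep 13 is Tue; Oct 13 is Thu; Nov 13 is Sun; Dec 13 is Tue.
Friday the 13ths: May.

1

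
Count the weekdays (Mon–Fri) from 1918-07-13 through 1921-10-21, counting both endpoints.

1918-07-13 is a Saturday.
From 1918-07-13 to 1921-10-21 is 1197 days inclusive.
1197 = 7 × 171, so the span is exactly 171 full weeks.
Each full week contributes 5 weekdays (Mon–Fri): 171 × 5 = 855.
Total: 855.

855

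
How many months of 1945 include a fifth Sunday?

4

A month has five Sundays exactly when Sunday falls within its first (length − 28) days.
Jan: 31 days, starts Mon → 5 of Mon, Tue, Wed
Feb: 28 days, starts Thu → 5 of (none)
Mar: 31 days, starts Thu → 5 of Thu, Fri, Sat
Apr: 30 days, starts Sun → 5 of Sun, Mon ✓
May: 31 days, starts Tue → 5 of Tue, Wed, Thu
Jun: 30 days, starts Fri → 5 of Fri, Sat
Jul: 31 days, starts Sun → 5 of Sun, Mon, Tue ✓
Aug: 31 days, starts Wed → 5 of Wed, Thu, Fri
Sep: 30 days, starts Sat → 5 of Sat, Sun ✓
Oct: 31 days, starts Mon → 5 of Mon, Tue, Wed
Nov: 30 days, starts Thu → 5 of Thu, Fri
Dec: 31 days, starts Sat → 5 of Sat, Sun, Mon ✓
Months with five Sundays: Apr, Jul, Sep, Dec.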